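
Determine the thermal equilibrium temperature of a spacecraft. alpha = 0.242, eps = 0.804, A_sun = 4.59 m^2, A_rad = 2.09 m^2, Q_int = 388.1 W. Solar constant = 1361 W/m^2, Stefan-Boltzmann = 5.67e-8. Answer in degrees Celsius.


Numerator = alpha*S*A_sun + Q_int = 0.242*1361*4.59 + 388.1 = 1899.8716 W
Denominator = eps*sigma*A_rad = 0.804*5.67e-8*2.09 = 9.5276412e-08 W/K^4
T^4 = 1.9940629e+10 K^4
T = 375.7809 K = 102.6309 C

102.6309 degrees Celsius


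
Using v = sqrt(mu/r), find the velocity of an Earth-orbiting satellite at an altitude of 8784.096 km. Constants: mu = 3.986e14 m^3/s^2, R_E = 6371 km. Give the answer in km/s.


r = R_E + alt = 6371.0 + 8784.096 = 15155.0960 km = 1.5155096e+07 m
v = sqrt(mu/r) = sqrt(3.986e14 / 1.5155096e+07) = 5128.4875 m/s = 5.1285 km/s

5.1285 km/s


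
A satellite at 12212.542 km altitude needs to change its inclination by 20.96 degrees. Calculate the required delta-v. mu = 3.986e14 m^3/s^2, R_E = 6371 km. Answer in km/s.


r = 18583.5420 km = 1.8583542e+07 m
V = sqrt(mu/r) = 4631.3159 m/s
di = 20.96 deg = 0.365821 rad
dV = 2*V*sin(di/2) = 2*4631.3159*sin(0.1829105)
dV = 1684.8013 m/s = 1.6848 km/s

1.6848 km/s


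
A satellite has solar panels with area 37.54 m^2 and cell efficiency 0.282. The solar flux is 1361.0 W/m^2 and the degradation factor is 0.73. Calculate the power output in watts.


P = area * eta * S * degradation
P = 37.54 * 0.282 * 1361.0 * 0.73
P = 10517.7868 W

10517.7868 W


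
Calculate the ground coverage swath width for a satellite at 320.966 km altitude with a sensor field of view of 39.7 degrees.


FOV = 39.7 deg = 0.6928957 rad
swath = 2 * alt * tan(FOV/2) = 2 * 320.966 * tan(0.3464479)
swath = 2 * 320.966 * 0.3610082
swath = 231.7427 km

231.7427 km


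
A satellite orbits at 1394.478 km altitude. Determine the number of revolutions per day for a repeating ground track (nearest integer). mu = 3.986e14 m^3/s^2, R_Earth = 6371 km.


r = 7.765478e+06 m
T = 2*pi*sqrt(r^3/mu) = 6810.2572 s = 113.5043 min
revs/day = 1440 / 113.5043 = 12.6867
Rounded: 13 revolutions per day

13 revolutions per day


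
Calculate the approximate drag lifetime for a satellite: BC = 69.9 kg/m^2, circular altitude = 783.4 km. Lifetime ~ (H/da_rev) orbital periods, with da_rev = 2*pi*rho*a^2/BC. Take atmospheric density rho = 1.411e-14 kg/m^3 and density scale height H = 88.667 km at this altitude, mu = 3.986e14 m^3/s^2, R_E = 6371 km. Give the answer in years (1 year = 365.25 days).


a = R_E + alt = 7154.4000 km = 7.1544e+06 m
da_rev = 2*pi*rho*a^2/BC = 2*pi*1.411e-14*(7.1544e+06)^2/69.9 = 0.0649196458 m per revolution
N = H/da_rev = 88667.0000 m / 0.0649196458 m = 1.3657961e+06 revolutions
P = 2*pi*sqrt(a^3/mu) = 6022.4201 s
lifetime = N*P = 1.3657961e+06 * 6022.4201 = 8.225398e+09 s = 95201.3656 days
years = 95201.3656 / 365.25 = 260.6471 years

260.6471 years


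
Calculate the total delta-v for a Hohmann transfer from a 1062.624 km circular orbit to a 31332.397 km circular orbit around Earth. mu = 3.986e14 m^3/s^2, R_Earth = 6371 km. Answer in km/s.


r1 = 7433.6240 km = 7.433624e+06 m
r2 = 37703.3970 km = 3.7703397e+07 m
dv1 = sqrt(mu/r1)*(sqrt(2*r2/(r1+r2)) - 1) = 2142.0551 m/s
dv2 = sqrt(mu/r2)*(1 - sqrt(2*r1/(r1+r2))) = 1385.3928 m/s
total dv = |dv1| + |dv2| = 2142.0551 + 1385.3928 = 3527.4479 m/s = 3.5274 km/s

3.5274 km/s


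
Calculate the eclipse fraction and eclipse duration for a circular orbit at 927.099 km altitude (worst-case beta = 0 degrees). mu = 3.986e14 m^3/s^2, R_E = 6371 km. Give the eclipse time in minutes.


r = 7298.0990 km
T = 103.4129 min
Eclipse fraction = arcsin(R_E/r)/pi = arcsin(6371.0000/7298.0990)/pi
= arcsin(0.8729671)/pi = 0.3378071
Eclipse duration = 0.3378071 * 103.4129 = 34.9336 min

34.9336 minutes


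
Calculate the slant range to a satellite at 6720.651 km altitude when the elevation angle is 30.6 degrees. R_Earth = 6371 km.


h = 6720.651 km, el = 30.6 deg
d = -R_E*sin(el) + sqrt((R_E*sin(el))^2 + 2*R_E*h + h^2)
d = -6371.0000*sin(0.5340708) + sqrt((6371.0000*0.5090414)^2 + 2*6371.0000*6720.651 + 6720.651^2)
d = 8644.6808 km

8644.6808 km


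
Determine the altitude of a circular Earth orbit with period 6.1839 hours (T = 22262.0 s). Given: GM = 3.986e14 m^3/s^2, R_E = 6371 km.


T = 22262.0 s
r = (mu*T^2/(4*pi^2))^(1/3) = (3.986e14 * 22262.0^2 / (4*pi^2))^(1/3)
r = 1.7104169e+07 m = 17104.1687 km
alt = r - R_E = 17104.1687 - 6371 = 10733.1687 km

10733.1687 km


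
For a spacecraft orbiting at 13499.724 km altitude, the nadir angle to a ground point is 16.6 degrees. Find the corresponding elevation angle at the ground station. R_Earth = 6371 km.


r = R_E + alt = 19870.7240 km
Law of sines in the satellite / Earth-center / ground-point triangle:
  sin(nadir)/R_E = sin(90 + el)/r  =>  cos(el) = (r/R_E)*sin(nadir)
cos(el) = (19870.7240 / 6371.0000) * sin(16.6 deg) = 0.891043
el = arccos(0.891043) = 26.9954 deg
(Earth-central angle = 90 - nadir - el = 46.4046 deg)

26.9954 degrees


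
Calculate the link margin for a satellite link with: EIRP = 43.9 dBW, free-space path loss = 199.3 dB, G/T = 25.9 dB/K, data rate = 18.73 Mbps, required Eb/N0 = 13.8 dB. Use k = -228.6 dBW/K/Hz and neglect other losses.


C/N0 = EIRP - FSPL + G/T - k = 43.9 - 199.3 + 25.9 - (-228.6)
C/N0 = 99.1000 dB-Hz
R_b = 18.73 Mbps = 1.873e+07 bps -> 10*log10(R_b) = 72.7254 dB-Hz
Eb/N0 = C/N0 - 10*log10(R_b) = 99.1000 - 72.7254 = 26.3746 dB
Margin = Eb/N0 - Eb/N0_req = 26.3746 - 13.8 = 12.5746 dB (link closes)

12.5746 dB


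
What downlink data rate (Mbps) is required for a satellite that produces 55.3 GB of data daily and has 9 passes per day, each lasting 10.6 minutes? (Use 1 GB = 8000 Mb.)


total contact time = 9 * 10.6 * 60 = 5724.0000 s
data = 55.3 GB = 442400.0000 Mb
rate = 442400.0000 / 5724.0000 = 77.2886 Mbps

77.2886 Mbps


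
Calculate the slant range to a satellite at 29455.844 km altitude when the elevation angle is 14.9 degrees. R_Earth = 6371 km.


h = 29455.844 km, el = 14.9 deg
d = -R_E*sin(el) + sqrt((R_E*sin(el))^2 + 2*R_E*h + h^2)
d = -6371.0000*sin(0.2600541) + sqrt((6371.0000*0.2571328)^2 + 2*6371.0000*29455.844 + 29455.844^2)
d = 33655.6703 km

33655.6703 km


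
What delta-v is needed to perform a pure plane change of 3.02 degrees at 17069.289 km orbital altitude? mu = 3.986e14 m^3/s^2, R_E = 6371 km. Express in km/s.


r = 23440.2890 km = 2.3440289e+07 m
V = sqrt(mu/r) = 4123.7010 m/s
di = 3.02 deg = 0.05270894 rad
dV = 2*V*sin(di/2) = 2*4123.7010*sin(0.02635447)
dV = 217.3308 m/s = 0.2173308 km/s

0.2173 km/s


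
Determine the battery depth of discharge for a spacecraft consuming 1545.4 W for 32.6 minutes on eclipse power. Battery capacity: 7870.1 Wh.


E_used = P * t / 60 = 1545.4 * 32.6 / 60 = 839.6673 Wh
DOD = E_used / E_total * 100 = 839.6673 / 7870.1 * 100
DOD = 10.6691 %

10.6691 %


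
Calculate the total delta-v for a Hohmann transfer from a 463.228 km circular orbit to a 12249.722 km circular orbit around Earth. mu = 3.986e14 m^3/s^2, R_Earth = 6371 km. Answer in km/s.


r1 = 6834.2280 km = 6.834228e+06 m
r2 = 18620.7220 km = 1.8620722e+07 m
dv1 = sqrt(mu/r1)*(sqrt(2*r2/(r1+r2)) - 1) = 1600.4078 m/s
dv2 = sqrt(mu/r2)*(1 - sqrt(2*r1/(r1+r2))) = 1236.3441 m/s
total dv = |dv1| + |dv2| = 1600.4078 + 1236.3441 = 2836.7519 m/s = 2.8368 km/s

2.8368 km/s


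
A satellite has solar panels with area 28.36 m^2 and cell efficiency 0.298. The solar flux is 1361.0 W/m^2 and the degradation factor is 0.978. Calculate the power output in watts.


P = area * eta * S * degradation
P = 28.36 * 0.298 * 1361.0 * 0.978
P = 11249.1439 W

11249.1439 W


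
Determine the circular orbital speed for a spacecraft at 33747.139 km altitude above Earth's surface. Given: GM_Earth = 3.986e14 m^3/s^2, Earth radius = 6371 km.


r = R_E + alt = 6371.0 + 33747.139 = 40118.1390 km = 4.0118139e+07 m
v = sqrt(mu/r) = sqrt(3.986e14 / 4.0118139e+07) = 3152.0874 m/s = 3.1521 km/s

3.1521 km/s


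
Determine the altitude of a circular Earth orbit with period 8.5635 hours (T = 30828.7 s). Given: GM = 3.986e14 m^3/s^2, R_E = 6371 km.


T = 30828.7 s
r = (mu*T^2/(4*pi^2))^(1/3) = (3.986e14 * 30828.7^2 / (4*pi^2))^(1/3)
r = 2.1250182e+07 m = 21250.1823 km
alt = r - R_E = 21250.1823 - 6371 = 14879.1823 km

14879.1823 km


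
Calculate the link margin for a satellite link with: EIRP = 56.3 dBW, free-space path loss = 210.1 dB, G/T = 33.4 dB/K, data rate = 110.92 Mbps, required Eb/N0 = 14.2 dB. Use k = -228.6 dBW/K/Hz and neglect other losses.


C/N0 = EIRP - FSPL + G/T - k = 56.3 - 210.1 + 33.4 - (-228.6)
C/N0 = 108.2000 dB-Hz
R_b = 110.92 Mbps = 1.1092e+08 bps -> 10*log10(R_b) = 80.4501 dB-Hz
Eb/N0 = C/N0 - 10*log10(R_b) = 108.2000 - 80.4501 = 27.7499 dB
Margin = Eb/N0 - Eb/N0_req = 27.7499 - 14.2 = 13.5499 dB (link closes)

13.5499 dB


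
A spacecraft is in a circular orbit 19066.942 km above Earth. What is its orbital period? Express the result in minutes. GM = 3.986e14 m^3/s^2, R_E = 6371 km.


r = 25437.9420 km = 2.5437942e+07 m
T = 2*pi*sqrt(r^3/mu) = 2*pi*sqrt(1.646061e+22 / 3.986e14)
T = 40377.0123 s = 672.9502 min

672.9502 minutes


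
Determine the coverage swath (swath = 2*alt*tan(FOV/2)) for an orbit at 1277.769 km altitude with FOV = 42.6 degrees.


FOV = 42.6 deg = 0.7435103 rad
swath = 2 * alt * tan(FOV/2) = 2 * 1277.769 * tan(0.3717551)
swath = 2 * 1277.769 * 0.3898837
swath = 996.3626 km

996.3626 km


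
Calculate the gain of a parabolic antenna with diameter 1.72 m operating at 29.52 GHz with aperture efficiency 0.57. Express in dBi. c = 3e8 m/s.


lambda = c/f = 3e8 / 2.952e+10 = 0.0101626 m
G = eta*(pi*D/lambda)^2 = 0.57*(pi*1.72/0.0101626)^2
G = 161146.8022 (linear)
G = 10*log10(161146.8022) = 52.0722 dBi

52.0722 dBi


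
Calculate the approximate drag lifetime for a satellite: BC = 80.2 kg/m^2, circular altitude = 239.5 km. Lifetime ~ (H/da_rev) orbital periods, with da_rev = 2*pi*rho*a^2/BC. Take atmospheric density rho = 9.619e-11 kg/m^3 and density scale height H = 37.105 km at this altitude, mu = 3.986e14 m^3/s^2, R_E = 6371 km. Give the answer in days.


a = R_E + alt = 6610.5000 km = 6.6105e+06 m
da_rev = 2*pi*rho*a^2/BC = 2*pi*9.619e-11*(6.6105e+06)^2/80.2 = 329.309337 m per revolution
N = H/da_rev = 37105.0000 m / 329.309337 m = 112.6752 revolutions
P = 2*pi*sqrt(a^3/mu) = 5348.8779 s
lifetime = N*P = 112.6752 * 5348.8779 = 602685.9643 s = 6.9755 days

6.9755 days


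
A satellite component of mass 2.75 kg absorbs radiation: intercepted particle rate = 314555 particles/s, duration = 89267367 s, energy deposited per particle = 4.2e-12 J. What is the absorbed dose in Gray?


Total energy deposited = rate * time * E_per
  = 314555 * 89267367 * 4.2e-12 = 117.9339 J
Dose = E_total / mass = 117.9339 / 2.75
Dose = 42.8850 Gy

42.8850 Gy


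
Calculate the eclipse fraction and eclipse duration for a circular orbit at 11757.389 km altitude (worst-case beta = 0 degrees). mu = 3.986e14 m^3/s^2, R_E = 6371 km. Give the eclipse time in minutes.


r = 18128.3890 km
T = 404.8543 min
Eclipse fraction = arcsin(R_E/r)/pi = arcsin(6371.0000/18128.3890)/pi
= arcsin(0.3514377)/pi = 0.1143071
Eclipse duration = 0.1143071 * 404.8543 = 46.2777 min

46.2777 minutes


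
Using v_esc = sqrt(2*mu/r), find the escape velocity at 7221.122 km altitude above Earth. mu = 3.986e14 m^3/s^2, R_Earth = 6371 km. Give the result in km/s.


r = 6371.0 + 7221.122 = 13592.1220 km = 1.3592122e+07 m
v_esc = sqrt(2*mu/r) = sqrt(2*3.986e14 / 1.3592122e+07)
v_esc = 7658.4347 m/s = 7.6584 km/s

7.6584 km/s


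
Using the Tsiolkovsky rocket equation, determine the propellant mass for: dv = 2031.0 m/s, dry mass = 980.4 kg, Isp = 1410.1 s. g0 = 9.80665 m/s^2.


ve = Isp * g0 = 1410.1 * 9.80665 = 13828.357165 m/s
mass ratio = exp(dv/ve) = exp(2031.0/13828.357165) = 1.15820583
m_prop = m_dry * (mr - 1) = 980.4 * (1.15820583 - 1)
m_prop = 155.1050 kg

155.1050 kg


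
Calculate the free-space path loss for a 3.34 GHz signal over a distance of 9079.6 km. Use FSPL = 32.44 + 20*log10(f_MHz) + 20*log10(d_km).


f = 3.34 GHz = 3340.0000 MHz
d = 9079.6 km
FSPL = 32.44 + 20*log10(3340.0000) + 20*log10(9079.6)
FSPL = 32.44 + 70.4749 + 79.1613
FSPL = 182.0763 dB

182.0763 dB


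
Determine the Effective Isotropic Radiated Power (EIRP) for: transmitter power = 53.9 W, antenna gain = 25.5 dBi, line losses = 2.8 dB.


Pt = 53.9 W = 17.3159 dBW
EIRP = Pt_dBW + Gt - losses = 17.3159 + 25.5 - 2.8 = 40.0159 dBW

40.0159 dBW


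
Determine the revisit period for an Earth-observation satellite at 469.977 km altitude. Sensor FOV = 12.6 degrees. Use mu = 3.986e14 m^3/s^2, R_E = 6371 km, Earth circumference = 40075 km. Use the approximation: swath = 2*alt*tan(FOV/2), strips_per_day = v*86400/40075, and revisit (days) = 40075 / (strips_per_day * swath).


swath = 2*469.977*tan(0.1099557) = 103.7719 km
v = sqrt(mu/r) = 7633.2517 m/s = 7.6333 km/s
strips/day = v*86400/40075 = 7.6333*86400/40075 = 16.4570
coverage/day = strips * swath = 16.4570 * 103.7719 = 1707.7705 km
revisit = 40075 / 1707.7705 = 23.4663 days

23.4663 days


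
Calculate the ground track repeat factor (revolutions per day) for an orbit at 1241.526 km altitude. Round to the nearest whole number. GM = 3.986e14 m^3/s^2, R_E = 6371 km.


r = 7.612526e+06 m
T = 2*pi*sqrt(r^3/mu) = 6610.0448 s = 110.1674 min
revs/day = 1440 / 110.1674 = 13.0710
Rounded: 13 revolutions per day

13 revolutions per day


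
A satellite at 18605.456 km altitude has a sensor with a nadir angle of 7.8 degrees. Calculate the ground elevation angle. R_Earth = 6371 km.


r = R_E + alt = 24976.4560 km
Law of sines in the satellite / Earth-center / ground-point triangle:
  sin(nadir)/R_E = sin(90 + el)/r  =>  cos(el) = (r/R_E)*sin(nadir)
cos(el) = (24976.4560 / 6371.0000) * sin(7.8 deg) = 0.5320505
el = arccos(0.5320505) = 57.8559 deg
(Earth-central angle = 90 - nadir - el = 24.3441 deg)

57.8559 degrees


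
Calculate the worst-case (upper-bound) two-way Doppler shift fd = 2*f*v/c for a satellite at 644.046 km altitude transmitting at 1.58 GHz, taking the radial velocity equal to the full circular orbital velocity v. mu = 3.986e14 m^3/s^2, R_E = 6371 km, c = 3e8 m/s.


r = 7.015046e+06 m
v = sqrt(mu/r) = 7537.9523 m/s (worst-case radial velocity)
f = 1.58 GHz = 1.58e+09 Hz
fd = 2*f*v/c = 2*1.58e+09*7537.9523/3.0e+08
fd = 79399.7643 Hz

79399.7643 Hz


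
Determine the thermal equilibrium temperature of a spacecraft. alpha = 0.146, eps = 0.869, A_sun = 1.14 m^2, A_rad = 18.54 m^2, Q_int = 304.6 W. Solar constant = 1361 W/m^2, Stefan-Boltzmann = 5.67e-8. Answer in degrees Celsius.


Numerator = alpha*S*A_sun + Q_int = 0.146*1361*1.14 + 304.6 = 531.1248 W
Denominator = eps*sigma*A_rad = 0.869*5.67e-8*18.54 = 9.1350844e-07 W/K^4
T^4 = 5.8141208e+08 K^4
T = 155.2820 K = -117.8680 C

-117.8680 degrees Celsius


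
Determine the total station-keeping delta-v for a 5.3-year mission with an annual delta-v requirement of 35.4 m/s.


dV = rate * years = 35.4 * 5.3
dV = 187.6200 m/s

187.6200 m/s


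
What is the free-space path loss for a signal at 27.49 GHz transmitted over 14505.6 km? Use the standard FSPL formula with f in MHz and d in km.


f = 27.49 GHz = 27490.0000 MHz
d = 14505.6 km
FSPL = 32.44 + 20*log10(27490.0000) + 20*log10(14505.6)
FSPL = 32.44 + 88.7835 + 83.2307
FSPL = 204.4542 dB

204.4542 dB


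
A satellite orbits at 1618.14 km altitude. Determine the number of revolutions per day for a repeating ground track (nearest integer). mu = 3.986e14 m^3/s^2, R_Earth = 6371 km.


r = 7.98914e+06 m
T = 2*pi*sqrt(r^3/mu) = 7106.5901 s = 118.4432 min
revs/day = 1440 / 118.4432 = 12.1577
Rounded: 12 revolutions per day

12 revolutions per day


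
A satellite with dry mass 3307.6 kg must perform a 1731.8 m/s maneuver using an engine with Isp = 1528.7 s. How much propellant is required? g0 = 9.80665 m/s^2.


ve = Isp * g0 = 1528.7 * 9.80665 = 14991.425855 m/s
mass ratio = exp(dv/ve) = exp(1731.8/14991.425855) = 1.12245625
m_prop = m_dry * (mr - 1) = 3307.6 * (1.12245625 - 1)
m_prop = 405.0363 kg

405.0363 kg


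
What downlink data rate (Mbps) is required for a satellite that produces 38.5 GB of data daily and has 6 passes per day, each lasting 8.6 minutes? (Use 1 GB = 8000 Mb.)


total contact time = 6 * 8.6 * 60 = 3096.0000 s
data = 38.5 GB = 308000.0000 Mb
rate = 308000.0000 / 3096.0000 = 99.4832 Mbps

99.4832 Mbps


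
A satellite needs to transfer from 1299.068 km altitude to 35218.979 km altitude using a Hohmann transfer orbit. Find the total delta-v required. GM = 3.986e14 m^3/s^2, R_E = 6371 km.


r1 = 7670.0680 km = 7.670068e+06 m
r2 = 41589.9790 km = 4.1589979e+07 m
dv1 = sqrt(mu/r1)*(sqrt(2*r2/(r1+r2)) - 1) = 2158.7563 m/s
dv2 = sqrt(mu/r2)*(1 - sqrt(2*r1/(r1+r2))) = 1368.2168 m/s
total dv = |dv1| + |dv2| = 2158.7563 + 1368.2168 = 3526.9731 m/s = 3.5270 km/s

3.5270 km/s


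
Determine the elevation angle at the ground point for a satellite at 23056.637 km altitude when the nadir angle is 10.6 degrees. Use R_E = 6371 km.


r = R_E + alt = 29427.6370 km
Law of sines in the satellite / Earth-center / ground-point triangle:
  sin(nadir)/R_E = sin(90 + el)/r  =>  cos(el) = (r/R_E)*sin(nadir)
cos(el) = (29427.6370 / 6371.0000) * sin(10.6 deg) = 0.8496709
el = arccos(0.8496709) = 31.8241 deg
(Earth-central angle = 90 - nadir - el = 47.5759 deg)

31.8241 degrees


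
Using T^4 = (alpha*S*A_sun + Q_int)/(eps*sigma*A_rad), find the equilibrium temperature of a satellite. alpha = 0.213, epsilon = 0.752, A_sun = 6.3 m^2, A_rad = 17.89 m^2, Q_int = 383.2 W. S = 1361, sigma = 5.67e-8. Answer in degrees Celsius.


Numerator = alpha*S*A_sun + Q_int = 0.213*1361*6.3 + 383.2 = 2209.5259 W
Denominator = eps*sigma*A_rad = 0.752*5.67e-8*17.89 = 7.6280098e-07 W/K^4
T^4 = 2.8965955e+09 K^4
T = 231.9914 K = -41.1586 C

-41.1586 degrees Celsius


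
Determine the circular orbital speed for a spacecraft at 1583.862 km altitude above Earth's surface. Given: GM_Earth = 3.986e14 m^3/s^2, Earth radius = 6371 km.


r = R_E + alt = 6371.0 + 1583.862 = 7954.8620 km = 7.954862e+06 m
v = sqrt(mu/r) = sqrt(3.986e14 / 7.954862e+06) = 7078.6807 m/s = 7.0787 km/s

7.0787 km/s


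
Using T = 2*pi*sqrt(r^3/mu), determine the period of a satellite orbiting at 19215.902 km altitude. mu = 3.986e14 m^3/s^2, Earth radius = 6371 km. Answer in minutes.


r = 25586.9020 km = 2.5586902e+07 m
T = 2*pi*sqrt(r^3/mu) = 2*pi*sqrt(1.6751477e+22 / 3.986e14)
T = 40732.1918 s = 678.8699 min

678.8699 minutes


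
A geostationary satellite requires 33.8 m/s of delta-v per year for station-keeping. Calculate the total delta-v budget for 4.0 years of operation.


dV = rate * years = 33.8 * 4.0
dV = 135.2000 m/s

135.2000 m/s


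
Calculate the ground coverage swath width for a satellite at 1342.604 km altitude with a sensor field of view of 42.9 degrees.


FOV = 42.9 deg = 0.7487462 rad
swath = 2 * alt * tan(FOV/2) = 2 * 1342.604 * tan(0.3743731)
swath = 2 * 1342.604 * 0.3929027
swath = 1055.0256 km

1055.0256 km


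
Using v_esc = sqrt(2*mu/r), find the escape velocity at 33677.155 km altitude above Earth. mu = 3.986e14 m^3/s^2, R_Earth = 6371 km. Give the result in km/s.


r = 6371.0 + 33677.155 = 40048.1550 km = 4.0048155e+07 m
v_esc = sqrt(2*mu/r) = sqrt(2*3.986e14 / 4.0048155e+07)
v_esc = 4461.6180 m/s = 4.4616 km/s

4.4616 km/s


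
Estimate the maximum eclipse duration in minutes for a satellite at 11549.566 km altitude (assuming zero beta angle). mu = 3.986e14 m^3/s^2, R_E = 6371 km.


r = 17920.5660 km
T = 397.9125 min
Eclipse fraction = arcsin(R_E/r)/pi = arcsin(6371.0000/17920.5660)/pi
= arcsin(0.3555133)/pi = 0.1156939
Eclipse duration = 0.1156939 * 397.9125 = 46.0361 min

46.0361 minutes


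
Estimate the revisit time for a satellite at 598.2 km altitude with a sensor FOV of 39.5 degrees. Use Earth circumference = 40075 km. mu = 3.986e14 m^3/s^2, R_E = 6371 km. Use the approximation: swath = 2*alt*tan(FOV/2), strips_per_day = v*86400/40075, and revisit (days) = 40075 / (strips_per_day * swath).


swath = 2*598.2*tan(0.3447025) = 429.5515 km
v = sqrt(mu/r) = 7562.7054 m/s = 7.5627 km/s
strips/day = v*86400/40075 = 7.5627*86400/40075 = 16.3049
coverage/day = strips * swath = 16.3049 * 429.5515 = 7003.7821 km
revisit = 40075 / 7003.7821 = 5.7219 days

5.7219 days


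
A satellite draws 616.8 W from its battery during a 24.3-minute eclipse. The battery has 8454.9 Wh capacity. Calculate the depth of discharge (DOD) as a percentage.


E_used = P * t / 60 = 616.8 * 24.3 / 60 = 249.8040 Wh
DOD = E_used / E_total * 100 = 249.8040 / 8454.9 * 100
DOD = 2.9545 %

2.9545 %


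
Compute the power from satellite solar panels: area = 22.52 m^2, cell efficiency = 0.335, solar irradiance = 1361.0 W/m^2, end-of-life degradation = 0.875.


P = area * eta * S * degradation
P = 22.52 * 0.335 * 1361.0 * 0.875
P = 8984.1992 W

8984.1992 W


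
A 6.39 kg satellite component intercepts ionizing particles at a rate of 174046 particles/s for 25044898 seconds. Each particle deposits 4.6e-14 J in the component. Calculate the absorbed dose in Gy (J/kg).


Total energy deposited = rate * time * E_per
  = 174046 * 25044898 * 4.6e-14 = 0.2005124 J
Dose = E_total / mass = 0.2005124 / 6.39
Dose = 0.03137909 Gy

0.0314 Gy


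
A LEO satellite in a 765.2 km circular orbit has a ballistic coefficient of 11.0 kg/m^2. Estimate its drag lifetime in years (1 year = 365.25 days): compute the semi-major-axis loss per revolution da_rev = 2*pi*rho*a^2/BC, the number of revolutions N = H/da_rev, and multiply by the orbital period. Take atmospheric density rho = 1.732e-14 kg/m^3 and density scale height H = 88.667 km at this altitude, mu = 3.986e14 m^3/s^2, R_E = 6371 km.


a = R_E + alt = 7136.2000 km = 7.1362e+06 m
da_rev = 2*pi*rho*a^2/BC = 2*pi*1.732e-14*(7.1362e+06)^2/11.0 = 0.503812684 m per revolution
N = H/da_rev = 88667.0000 m / 0.503812684 m = 175991.9963 revolutions
P = 2*pi*sqrt(a^3/mu) = 5999.4542 s
lifetime = N*P = 175991.9963 * 5999.4542 = 1.0558559e+09 s = 12220.5546 days
years = 12220.5546 / 365.25 = 33.4581 years

33.4581 years


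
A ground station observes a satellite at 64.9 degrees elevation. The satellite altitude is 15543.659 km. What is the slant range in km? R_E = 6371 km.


h = 15543.659 km, el = 64.9 deg
d = -R_E*sin(el) + sqrt((R_E*sin(el))^2 + 2*R_E*h + h^2)
d = -6371.0000*sin(1.1327) + sqrt((6371.0000*0.9055688)^2 + 2*6371.0000*15543.659 + 15543.659^2)
d = 15977.9973 km

15977.9973 km


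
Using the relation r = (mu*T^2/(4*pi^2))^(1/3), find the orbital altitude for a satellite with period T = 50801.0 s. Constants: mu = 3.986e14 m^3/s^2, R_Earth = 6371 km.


T = 50801.0 s
r = (mu*T^2/(4*pi^2))^(1/3) = (3.986e14 * 50801.0^2 / (4*pi^2))^(1/3)
r = 2.9646541e+07 m = 29646.5408 km
alt = r - R_E = 29646.5408 - 6371 = 23275.5408 km

23275.5408 km


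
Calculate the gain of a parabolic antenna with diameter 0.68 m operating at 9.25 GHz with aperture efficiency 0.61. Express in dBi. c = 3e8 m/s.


lambda = c/f = 3e8 / 9.25e+09 = 0.03243243 m
G = eta*(pi*D/lambda)^2 = 0.61*(pi*0.68/0.03243243)^2
G = 2646.6003 (linear)
G = 10*log10(2646.6003) = 34.2269 dBi

34.2269 dBi


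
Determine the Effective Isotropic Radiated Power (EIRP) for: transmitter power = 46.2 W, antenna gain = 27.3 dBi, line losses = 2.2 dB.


Pt = 46.2 W = 16.6464 dBW
EIRP = Pt_dBW + Gt - losses = 16.6464 + 27.3 - 2.2 = 41.7464 dBW

41.7464 dBW


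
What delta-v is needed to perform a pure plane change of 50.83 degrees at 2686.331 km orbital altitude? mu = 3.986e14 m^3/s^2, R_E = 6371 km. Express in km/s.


r = 9057.3310 km = 9.057331e+06 m
V = sqrt(mu/r) = 6633.8940 m/s
di = 50.83 deg = 0.8871509 rad
dV = 2*V*sin(di/2) = 2*6633.8940*sin(0.4435754)
dV = 5694.1580 m/s = 5.6942 km/s

5.6942 km/s


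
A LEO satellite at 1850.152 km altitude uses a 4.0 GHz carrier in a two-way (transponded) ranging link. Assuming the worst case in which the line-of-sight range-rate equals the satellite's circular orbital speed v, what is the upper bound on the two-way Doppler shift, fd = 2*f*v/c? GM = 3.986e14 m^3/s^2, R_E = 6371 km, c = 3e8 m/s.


r = 8.221152e+06 m
v = sqrt(mu/r) = 6963.0948 m/s (worst-case radial velocity)
f = 4.0 GHz = 4.0e+09 Hz
fd = 2*f*v/c = 2*4.0e+09*6963.0948/3.0e+08
fd = 185682.5281 Hz

185682.5281 Hz


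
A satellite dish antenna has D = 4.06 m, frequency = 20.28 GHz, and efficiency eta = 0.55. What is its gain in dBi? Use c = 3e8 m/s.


lambda = c/f = 3e8 / 2.028e+10 = 0.0147929 m
G = eta*(pi*D/lambda)^2 = 0.55*(pi*4.06/0.0147929)^2
G = 408891.3224 (linear)
G = 10*log10(408891.3224) = 56.1161 dBi

56.1161 dBi


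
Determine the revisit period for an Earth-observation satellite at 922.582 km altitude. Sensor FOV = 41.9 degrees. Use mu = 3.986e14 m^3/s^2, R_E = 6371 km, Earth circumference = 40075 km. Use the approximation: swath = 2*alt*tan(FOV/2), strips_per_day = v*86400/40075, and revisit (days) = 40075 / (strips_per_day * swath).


swath = 2*922.582*tan(0.3656465) = 706.4452 km
v = sqrt(mu/r) = 7392.6171 m/s = 7.3926 km/s
strips/day = v*86400/40075 = 7.3926*86400/40075 = 15.9382
coverage/day = strips * swath = 15.9382 * 706.4452 = 11259.4435 km
revisit = 40075 / 11259.4435 = 3.5592 days

3.5592 days


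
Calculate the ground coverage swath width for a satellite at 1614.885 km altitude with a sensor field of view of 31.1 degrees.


FOV = 31.1 deg = 0.5427974 rad
swath = 2 * alt * tan(FOV/2) = 2 * 1614.885 * tan(0.2713987)
swath = 2 * 1614.885 * 0.2782646
swath = 898.7305 km

898.7305 km


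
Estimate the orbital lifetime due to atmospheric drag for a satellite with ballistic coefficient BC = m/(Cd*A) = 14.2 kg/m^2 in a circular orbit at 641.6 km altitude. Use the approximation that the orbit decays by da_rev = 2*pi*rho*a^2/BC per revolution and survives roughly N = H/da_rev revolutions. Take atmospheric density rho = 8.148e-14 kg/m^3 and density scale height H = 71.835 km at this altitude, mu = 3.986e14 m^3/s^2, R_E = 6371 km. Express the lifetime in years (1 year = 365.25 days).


a = R_E + alt = 7012.6000 km = 7.0126e+06 m
da_rev = 2*pi*rho*a^2/BC = 2*pi*8.148e-14*(7.0126e+06)^2/14.2 = 1.772967 m per revolution
N = H/da_rev = 71835.0000 m / 1.772967 m = 40516.8261 revolutions
P = 2*pi*sqrt(a^3/mu) = 5844.2640 s
lifetime = N*P = 40516.8261 * 5844.2640 = 2.3679103e+08 s = 2740.6369 days
years = 2740.6369 / 365.25 = 7.5035 years

7.5035 years


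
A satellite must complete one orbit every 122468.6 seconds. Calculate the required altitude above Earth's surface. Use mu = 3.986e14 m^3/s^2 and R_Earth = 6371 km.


T = 122468.6 s
r = (mu*T^2/(4*pi^2))^(1/3) = (3.986e14 * 122468.6^2 / (4*pi^2))^(1/3)
r = 5.3301859e+07 m = 53301.8588 km
alt = r - R_E = 53301.8588 - 6371 = 46930.8588 km

46930.8588 km


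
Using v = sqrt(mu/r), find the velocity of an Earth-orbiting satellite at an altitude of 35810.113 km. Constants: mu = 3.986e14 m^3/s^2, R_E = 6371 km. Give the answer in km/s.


r = R_E + alt = 6371.0 + 35810.113 = 42181.1130 km = 4.2181113e+07 m
v = sqrt(mu/r) = sqrt(3.986e14 / 4.2181113e+07) = 3074.0408 m/s = 3.0740 km/s

3.0740 km/s


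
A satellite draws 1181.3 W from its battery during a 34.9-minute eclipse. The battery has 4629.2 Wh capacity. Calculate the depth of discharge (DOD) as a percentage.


E_used = P * t / 60 = 1181.3 * 34.9 / 60 = 687.1228 Wh
DOD = E_used / E_total * 100 = 687.1228 / 4629.2 * 100
DOD = 14.8432 %

14.8432 %


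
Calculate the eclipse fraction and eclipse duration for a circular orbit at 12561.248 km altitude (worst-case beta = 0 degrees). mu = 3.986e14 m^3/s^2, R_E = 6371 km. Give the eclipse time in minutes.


r = 18932.2480 km
T = 432.0791 min
Eclipse fraction = arcsin(R_E/r)/pi = arcsin(6371.0000/18932.2480)/pi
= arcsin(0.3365158)/pi = 0.1092485
Eclipse duration = 0.1092485 * 432.0791 = 47.2040 min

47.2040 minutes


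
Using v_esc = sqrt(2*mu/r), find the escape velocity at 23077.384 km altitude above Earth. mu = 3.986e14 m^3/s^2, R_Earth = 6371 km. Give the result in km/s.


r = 6371.0 + 23077.384 = 29448.3840 km = 2.9448384e+07 m
v_esc = sqrt(2*mu/r) = sqrt(2*3.986e14 / 2.9448384e+07)
v_esc = 5202.9890 m/s = 5.2030 km/s

5.2030 km/s


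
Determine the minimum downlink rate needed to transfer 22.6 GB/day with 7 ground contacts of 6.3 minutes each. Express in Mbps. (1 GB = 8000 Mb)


total contact time = 7 * 6.3 * 60 = 2646.0000 s
data = 22.6 GB = 180800.0000 Mb
rate = 180800.0000 / 2646.0000 = 68.3296 Mbps

68.3296 Mbps


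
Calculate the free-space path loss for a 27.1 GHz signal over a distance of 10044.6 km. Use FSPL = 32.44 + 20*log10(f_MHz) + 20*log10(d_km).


f = 27.1 GHz = 27100.0000 MHz
d = 10044.6 km
FSPL = 32.44 + 20*log10(27100.0000) + 20*log10(10044.6)
FSPL = 32.44 + 88.6594 + 80.0387
FSPL = 201.1380 dB

201.1380 dB


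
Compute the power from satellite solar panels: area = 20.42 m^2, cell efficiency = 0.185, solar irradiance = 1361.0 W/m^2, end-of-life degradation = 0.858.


P = area * eta * S * degradation
P = 20.42 * 0.185 * 1361.0 * 0.858
P = 4411.3638 W

4411.3638 W


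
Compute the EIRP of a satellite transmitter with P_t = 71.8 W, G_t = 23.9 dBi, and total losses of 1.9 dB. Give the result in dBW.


Pt = 71.8 W = 18.5612 dBW
EIRP = Pt_dBW + Gt - losses = 18.5612 + 23.9 - 1.9 = 40.5612 dBW

40.5612 dBW


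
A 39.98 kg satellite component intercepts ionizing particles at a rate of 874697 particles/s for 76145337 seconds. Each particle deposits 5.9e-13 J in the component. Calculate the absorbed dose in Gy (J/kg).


Total energy deposited = rate * time * E_per
  = 874697 * 76145337 * 5.9e-13 = 39.2964 J
Dose = E_total / mass = 39.2964 / 39.98
Dose = 0.9829019 Gy

0.9829 Gy


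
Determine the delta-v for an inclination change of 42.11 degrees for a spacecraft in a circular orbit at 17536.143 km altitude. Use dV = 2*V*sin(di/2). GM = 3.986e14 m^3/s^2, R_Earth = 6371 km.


r = 23907.1430 km = 2.3907143e+07 m
V = sqrt(mu/r) = 4083.2391 m/s
di = 42.11 deg = 0.7349581 rad
dV = 2*V*sin(di/2) = 2*4083.2391*sin(0.3674791)
dV = 2933.9212 m/s = 2.9339 km/s

2.9339 km/s


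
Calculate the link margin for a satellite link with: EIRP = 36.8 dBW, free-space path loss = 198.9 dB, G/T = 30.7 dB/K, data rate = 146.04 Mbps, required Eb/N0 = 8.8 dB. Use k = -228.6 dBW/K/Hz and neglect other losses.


C/N0 = EIRP - FSPL + G/T - k = 36.8 - 198.9 + 30.7 - (-228.6)
C/N0 = 97.2000 dB-Hz
R_b = 146.04 Mbps = 1.4604e+08 bps -> 10*log10(R_b) = 81.6447 dB-Hz
Eb/N0 = C/N0 - 10*log10(R_b) = 97.2000 - 81.6447 = 15.5553 dB
Margin = Eb/N0 - Eb/N0_req = 15.5553 - 8.8 = 6.7553 dB (link closes)

6.7553 dB


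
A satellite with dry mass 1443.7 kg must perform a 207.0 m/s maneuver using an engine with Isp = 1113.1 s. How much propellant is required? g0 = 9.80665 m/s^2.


ve = Isp * g0 = 1113.1 * 9.80665 = 10915.782115 m/s
mass ratio = exp(dv/ve) = exp(207.0/10915.782115) = 1.01914432
m_prop = m_dry * (mr - 1) = 1443.7 * (1.01914432 - 1)
m_prop = 27.6386 kg

27.6386 kg


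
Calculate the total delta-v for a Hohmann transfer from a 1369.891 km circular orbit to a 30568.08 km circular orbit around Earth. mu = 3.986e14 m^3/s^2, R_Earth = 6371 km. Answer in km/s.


r1 = 7740.8910 km = 7.740891e+06 m
r2 = 36939.0800 km = 3.693908e+07 m
dv1 = sqrt(mu/r1)*(sqrt(2*r2/(r1+r2)) - 1) = 2051.4556 m/s
dv2 = sqrt(mu/r2)*(1 - sqrt(2*r1/(r1+r2))) = 1351.2682 m/s
total dv = |dv1| + |dv2| = 2051.4556 + 1351.2682 = 3402.7239 m/s = 3.4027 km/s

3.4027 km/s


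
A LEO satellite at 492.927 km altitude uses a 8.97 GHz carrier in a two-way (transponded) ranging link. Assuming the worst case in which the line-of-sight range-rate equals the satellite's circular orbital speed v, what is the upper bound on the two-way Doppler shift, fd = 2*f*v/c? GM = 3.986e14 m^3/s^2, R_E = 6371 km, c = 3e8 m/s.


r = 6.863927e+06 m
v = sqrt(mu/r) = 7620.4799 m/s (worst-case radial velocity)
f = 8.97 GHz = 8.97e+09 Hz
fd = 2*f*v/c = 2*8.97e+09*7620.4799/3.0e+08
fd = 455704.6952 Hz

455704.6952 Hz


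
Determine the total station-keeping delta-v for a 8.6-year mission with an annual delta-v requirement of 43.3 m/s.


dV = rate * years = 43.3 * 8.6
dV = 372.3800 m/s

372.3800 m/s


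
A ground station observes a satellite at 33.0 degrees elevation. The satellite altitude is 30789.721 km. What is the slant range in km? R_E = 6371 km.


h = 30789.721 km, el = 33.0 deg
d = -R_E*sin(el) + sqrt((R_E*sin(el))^2 + 2*R_E*h + h^2)
d = -6371.0000*sin(0.5759587) + sqrt((6371.0000*0.544639)^2 + 2*6371.0000*30789.721 + 30789.721^2)
d = 33304.6845 km

33304.6845 km


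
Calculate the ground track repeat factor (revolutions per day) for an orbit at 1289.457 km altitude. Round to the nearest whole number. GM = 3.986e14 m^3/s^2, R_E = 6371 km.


r = 7.660457e+06 m
T = 2*pi*sqrt(r^3/mu) = 6672.5716 s = 111.2095 min
revs/day = 1440 / 111.2095 = 12.9485
Rounded: 13 revolutions per day

13 revolutions per day


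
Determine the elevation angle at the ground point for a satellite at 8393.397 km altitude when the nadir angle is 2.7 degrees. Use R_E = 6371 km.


r = R_E + alt = 14764.3970 km
Law of sines in the satellite / Earth-center / ground-point triangle:
  sin(nadir)/R_E = sin(90 + el)/r  =>  cos(el) = (r/R_E)*sin(nadir)
cos(el) = (14764.3970 / 6371.0000) * sin(2.7 deg) = 0.1091663
el = arccos(0.1091663) = 83.7327 deg
(Earth-central angle = 90 - nadir - el = 3.5673 deg)

83.7327 degrees


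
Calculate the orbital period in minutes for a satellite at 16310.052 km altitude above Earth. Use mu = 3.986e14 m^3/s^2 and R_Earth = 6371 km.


r = 22681.0520 km = 2.2681052e+07 m
T = 2*pi*sqrt(r^3/mu) = 2*pi*sqrt(1.1667816e+22 / 3.986e14)
T = 33994.2929 s = 566.5715 min

566.5715 minutes


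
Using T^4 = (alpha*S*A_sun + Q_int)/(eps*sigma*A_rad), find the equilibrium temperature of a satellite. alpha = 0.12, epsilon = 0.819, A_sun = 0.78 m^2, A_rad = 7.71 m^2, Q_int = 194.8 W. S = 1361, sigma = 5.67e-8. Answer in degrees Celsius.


Numerator = alpha*S*A_sun + Q_int = 0.12*1361*0.78 + 194.8 = 322.1896 W
Denominator = eps*sigma*A_rad = 0.819*5.67e-8*7.71 = 3.5803158e-07 W/K^4
T^4 = 8.9989156e+08 K^4
T = 173.1999 K = -99.9501 C

-99.9501 degrees Celsius


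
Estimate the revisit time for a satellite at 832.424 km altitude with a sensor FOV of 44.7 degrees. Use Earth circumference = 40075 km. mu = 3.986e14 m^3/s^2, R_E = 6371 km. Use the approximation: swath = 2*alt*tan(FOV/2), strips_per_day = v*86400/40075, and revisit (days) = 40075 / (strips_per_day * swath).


swath = 2*832.424*tan(0.3900811) = 684.5018 km
v = sqrt(mu/r) = 7438.7362 m/s = 7.4387 km/s
strips/day = v*86400/40075 = 7.4387*86400/40075 = 16.0376
coverage/day = strips * swath = 16.0376 * 684.5018 = 10977.7653 km
revisit = 40075 / 10977.7653 = 3.6506 days

3.6506 days


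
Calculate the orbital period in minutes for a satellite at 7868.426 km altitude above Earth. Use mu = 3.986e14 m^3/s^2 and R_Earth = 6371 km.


r = 14239.4260 km = 1.4239426e+07 m
T = 2*pi*sqrt(r^3/mu) = 2*pi*sqrt(2.8872039e+21 / 3.986e14)
T = 16910.2468 s = 281.8374 min

281.8374 minutes


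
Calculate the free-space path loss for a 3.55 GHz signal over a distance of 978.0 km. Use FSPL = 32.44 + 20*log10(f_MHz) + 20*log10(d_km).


f = 3.55 GHz = 3550.0000 MHz
d = 978.0 km
FSPL = 32.44 + 20*log10(3550.0000) + 20*log10(978.0)
FSPL = 32.44 + 71.0046 + 59.8068
FSPL = 163.2513 dB

163.2513 dB


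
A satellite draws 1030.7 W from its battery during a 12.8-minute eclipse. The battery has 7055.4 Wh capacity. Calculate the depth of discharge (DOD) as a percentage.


E_used = P * t / 60 = 1030.7 * 12.8 / 60 = 219.8827 Wh
DOD = E_used / E_total * 100 = 219.8827 / 7055.4 * 100
DOD = 3.1165 %

3.1165 %


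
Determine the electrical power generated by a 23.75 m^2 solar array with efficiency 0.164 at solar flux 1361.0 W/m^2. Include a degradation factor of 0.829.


P = area * eta * S * degradation
P = 23.75 * 0.164 * 1361.0 * 0.829
P = 4394.6078 W

4394.6078 W


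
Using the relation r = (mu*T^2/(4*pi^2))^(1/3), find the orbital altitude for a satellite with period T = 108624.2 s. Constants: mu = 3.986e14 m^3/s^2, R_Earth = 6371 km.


T = 108624.2 s
r = (mu*T^2/(4*pi^2))^(1/3) = (3.986e14 * 108624.2^2 / (4*pi^2))^(1/3)
r = 4.9205114e+07 m = 49205.1145 km
alt = r - R_E = 49205.1145 - 6371 = 42834.1145 km

42834.1145 km


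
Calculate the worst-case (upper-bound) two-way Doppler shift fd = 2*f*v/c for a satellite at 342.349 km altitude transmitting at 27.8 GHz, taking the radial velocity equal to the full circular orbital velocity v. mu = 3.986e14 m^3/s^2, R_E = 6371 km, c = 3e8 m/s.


r = 6.713349e+06 m
v = sqrt(mu/r) = 7705.4682 m/s (worst-case radial velocity)
f = 27.8 GHz = 2.78e+10 Hz
fd = 2*f*v/c = 2*2.78e+10*7705.4682/3.0e+08
fd = 1.4280801e+06 Hz

1.4281e+06 Hz


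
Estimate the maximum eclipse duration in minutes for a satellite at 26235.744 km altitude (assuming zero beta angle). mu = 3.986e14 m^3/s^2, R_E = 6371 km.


r = 32606.7440 km
T = 976.6099 min
Eclipse fraction = arcsin(R_E/r)/pi = arcsin(6371.0000/32606.7440)/pi
= arcsin(0.195389)/pi = 0.06259695
Eclipse duration = 0.06259695 * 976.6099 = 61.1328 min

61.1328 minutes


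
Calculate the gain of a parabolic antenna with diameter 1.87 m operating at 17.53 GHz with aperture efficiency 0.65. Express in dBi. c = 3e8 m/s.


lambda = c/f = 3e8 / 1.753e+10 = 0.01711352 m
G = eta*(pi*D/lambda)^2 = 0.65*(pi*1.87/0.01711352)^2
G = 76598.0366 (linear)
G = 10*log10(76598.0366) = 48.8422 dBi

48.8422 dBi


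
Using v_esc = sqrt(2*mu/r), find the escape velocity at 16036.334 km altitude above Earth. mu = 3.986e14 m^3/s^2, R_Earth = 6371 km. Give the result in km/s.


r = 6371.0 + 16036.334 = 22407.3340 km = 2.2407334e+07 m
v_esc = sqrt(2*mu/r) = sqrt(2*3.986e14 / 2.2407334e+07)
v_esc = 5964.6993 m/s = 5.9647 km/s

5.9647 km/s


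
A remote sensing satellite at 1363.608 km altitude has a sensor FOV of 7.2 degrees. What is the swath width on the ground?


FOV = 7.2 deg = 0.1256637 rad
swath = 2 * alt * tan(FOV/2) = 2 * 1363.608 * tan(0.06283185)
swath = 2 * 1363.608 * 0.06291467
swath = 171.5819 km

171.5819 km


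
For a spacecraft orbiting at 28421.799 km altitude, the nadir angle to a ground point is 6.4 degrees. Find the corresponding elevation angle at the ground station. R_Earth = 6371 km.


r = R_E + alt = 34792.7990 km
Law of sines in the satellite / Earth-center / ground-point triangle:
  sin(nadir)/R_E = sin(90 + el)/r  =>  cos(el) = (r/R_E)*sin(nadir)
cos(el) = (34792.7990 / 6371.0000) * sin(6.4 deg) = 0.6087453
el = arccos(0.6087453) = 52.5012 deg
(Earth-central angle = 90 - nadir - el = 31.0988 deg)

52.5012 degrees


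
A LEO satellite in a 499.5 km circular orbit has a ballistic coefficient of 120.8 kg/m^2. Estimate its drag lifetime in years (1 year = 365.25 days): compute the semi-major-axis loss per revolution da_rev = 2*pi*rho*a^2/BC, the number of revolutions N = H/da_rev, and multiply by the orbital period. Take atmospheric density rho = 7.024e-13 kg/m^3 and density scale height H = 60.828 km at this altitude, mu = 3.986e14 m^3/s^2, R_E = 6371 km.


a = R_E + alt = 6870.5000 km = 6.8705e+06 m
da_rev = 2*pi*rho*a^2/BC = 2*pi*7.024e-13*(6.8705e+06)^2/120.8 = 1.724543 m per revolution
N = H/da_rev = 60828.0000 m / 1.724543 m = 35271.9453 revolutions
P = 2*pi*sqrt(a^3/mu) = 5667.5288 s
lifetime = N*P = 35271.9453 * 5667.5288 = 1.9990477e+08 s = 2313.7126 days
years = 2313.7126 / 365.25 = 6.3346 years

6.3346 years


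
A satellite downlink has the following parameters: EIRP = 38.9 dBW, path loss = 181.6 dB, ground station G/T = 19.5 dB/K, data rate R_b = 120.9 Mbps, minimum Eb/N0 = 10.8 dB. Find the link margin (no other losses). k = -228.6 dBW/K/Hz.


C/N0 = EIRP - FSPL + G/T - k = 38.9 - 181.6 + 19.5 - (-228.6)
C/N0 = 105.4000 dB-Hz
R_b = 120.9 Mbps = 1.209e+08 bps -> 10*log10(R_b) = 80.8243 dB-Hz
Eb/N0 = C/N0 - 10*log10(R_b) = 105.4000 - 80.8243 = 24.5757 dB
Margin = Eb/N0 - Eb/N0_req = 24.5757 - 10.8 = 13.7757 dB (link closes)

13.7757 dB
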